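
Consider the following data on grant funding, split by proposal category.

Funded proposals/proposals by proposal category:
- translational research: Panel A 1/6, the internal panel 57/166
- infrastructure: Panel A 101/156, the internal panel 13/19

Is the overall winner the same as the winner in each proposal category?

Translational research: Panel A 1/6 = 16.7%, the internal panel 57/166 = 34.3% → the internal panel
Infrastructure: Panel A 101/156 = 64.7%, the internal panel 13/19 = 68.4% → the internal panel
Overall: Panel A 102/162 = 63.0%, the internal panel 70/185 = 37.8% → Panel A
The internal panel wins each proposal group but Panel A wins overall — the comparison reverses. The internal panel's proposals skew toward translational research, which has a lower base rate.

No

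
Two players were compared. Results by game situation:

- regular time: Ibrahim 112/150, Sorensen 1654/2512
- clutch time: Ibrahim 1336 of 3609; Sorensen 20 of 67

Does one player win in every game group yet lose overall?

Yes

Regular time: Ibrahim 112/150 = 74.7%, Sorensen 1654/2512 = 65.8% → Ibrahim
Clutch time: Ibrahim 1336/3609 = 37.0%, Sorensen 20/67 = 29.9% → Ibrahim
Overall: Ibrahim 1448/3759 = 38.5%, Sorensen 1674/2579 = 64.9% → Sorensen
Ibrahim wins each game group but Sorensen wins overall — the comparison reverses. Ibrahim's attempts skew toward clutch time, which has a lower base rate.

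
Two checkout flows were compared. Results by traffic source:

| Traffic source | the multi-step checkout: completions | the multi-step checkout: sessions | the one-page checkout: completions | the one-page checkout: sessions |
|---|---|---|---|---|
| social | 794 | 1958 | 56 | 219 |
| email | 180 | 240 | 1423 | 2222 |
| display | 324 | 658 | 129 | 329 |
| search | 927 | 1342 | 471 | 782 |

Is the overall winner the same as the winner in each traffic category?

Social: the multi-step checkout 794/1958 = 40.6%, the one-page checkout 56/219 = 25.6% → the multi-step checkout
Email: the multi-step checkout 180/240 = 75.0%, the one-page checkout 1423/2222 = 64.0% → the multi-step checkout
Display: the multi-step checkout 324/658 = 49.2%, the one-page checkout 129/329 = 39.2% → the multi-step checkout
Search: the multi-step checkout 927/1342 = 69.1%, the one-page checkout 471/782 = 60.2% → the multi-step checkout
Overall: the multi-step checkout 2225/4198 = 53.0%, the one-page checkout 2079/3552 = 58.5% → the one-page checkout
The multi-step checkout wins each traffic group but the one-page checkout wins overall — the comparison reverses. The multi-step checkout's sessions skew toward social, which has a lower base rate.

No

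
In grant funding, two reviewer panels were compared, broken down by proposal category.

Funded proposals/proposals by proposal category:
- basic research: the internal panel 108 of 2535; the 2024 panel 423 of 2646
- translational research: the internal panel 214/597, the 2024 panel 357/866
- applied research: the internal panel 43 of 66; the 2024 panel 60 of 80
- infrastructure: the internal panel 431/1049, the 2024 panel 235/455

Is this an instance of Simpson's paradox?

Basic research: the internal panel 108/2535 = 4.3%, the 2024 panel 423/2646 = 16.0% → the 2024 panel
Translational research: the internal panel 214/597 = 35.8%, the 2024 panel 357/866 = 41.2% → the 2024 panel
Applied research: the internal panel 43/66 = 65.2%, the 2024 panel 60/80 = 75.0% → the 2024 panel
Infrastructure: the internal panel 431/1049 = 41.1%, the 2024 panel 235/455 = 51.6% → the 2024 panel
Overall: the internal panel 796/4247 = 18.7%, the 2024 panel 1075/4047 = 26.6% → the 2024 panel
The 2024 panel wins overall and in every proposal group — no reversal.

No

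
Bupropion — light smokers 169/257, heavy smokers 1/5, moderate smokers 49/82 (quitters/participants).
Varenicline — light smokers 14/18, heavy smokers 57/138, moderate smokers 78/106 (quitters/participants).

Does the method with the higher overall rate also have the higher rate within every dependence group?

Light smokers: bupropion 169/257 = 65.8%, varenicline 14/18 = 77.8% → varenicline
Heavy smokers: bupropion 1/5 = 20.0%, varenicline 57/138 = 41.3% → varenicline
Moderate smokers: bupropion 49/82 = 59.8%, varenicline 78/106 = 73.6% → varenicline
Overall: bupropion 219/344 = 63.7%, varenicline 149/262 = 56.9% → bupropion
Varenicline wins each dependence group but bupropion wins overall — the comparison reverses. Varenicline's participants skew toward heavy smokers, which has a lower base rate.

No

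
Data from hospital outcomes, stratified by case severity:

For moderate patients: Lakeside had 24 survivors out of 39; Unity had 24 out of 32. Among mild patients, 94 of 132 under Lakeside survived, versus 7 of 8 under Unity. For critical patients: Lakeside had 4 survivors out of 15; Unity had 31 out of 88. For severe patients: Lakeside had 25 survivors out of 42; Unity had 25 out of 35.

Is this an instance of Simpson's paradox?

Yes

Moderate: Lakeside 24/39 = 61.5%, Unity 24/32 = 75.0% → Unity
Mild: Lakeside 94/132 = 71.2%, Unity 7/8 = 87.5% → Unity
Critical: Lakeside 4/15 = 26.7%, Unity 31/88 = 35.2% → Unity
Severe: Lakeside 25/42 = 59.5%, Unity 25/35 = 71.4% → Unity
Overall: Lakeside 147/228 = 64.5%, Unity 87/163 = 53.4% → Lakeside
Unity wins each case group but Lakeside wins overall — the comparison reverses. Unity's patients skew toward critical, which has a lower base rate.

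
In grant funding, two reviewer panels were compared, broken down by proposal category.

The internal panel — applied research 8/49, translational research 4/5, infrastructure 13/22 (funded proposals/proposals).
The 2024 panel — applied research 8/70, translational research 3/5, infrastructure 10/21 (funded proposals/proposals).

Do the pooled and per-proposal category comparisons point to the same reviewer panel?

Applied research: the internal panel 8/49 = 16.3%, the 2024 panel 8/70 = 11.4% → the internal panel
Translational research: the internal panel 4/5 = 80.0%, the 2024 panel 3/5 = 60.0% → the internal panel
Infrastructure: the internal panel 13/22 = 59.1%, the 2024 panel 10/21 = 47.6% → the internal panel
Overall: the internal panel 25/76 = 32.9%, the 2024 panel 21/96 = 21.9% → the internal panel
The internal panel wins overall and in every proposal group — no reversal.

Yes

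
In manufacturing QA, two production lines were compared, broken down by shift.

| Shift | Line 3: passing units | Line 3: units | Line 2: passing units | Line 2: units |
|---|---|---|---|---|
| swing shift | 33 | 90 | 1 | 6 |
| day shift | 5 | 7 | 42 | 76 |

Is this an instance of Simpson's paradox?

Yes

Swing shift: Line 3 33/90 = 36.7%, Line 2 1/6 = 16.7% → Line 3
Day shift: Line 3 5/7 = 71.4%, Line 2 42/76 = 55.3% → Line 3
Overall: Line 3 38/97 = 39.2%, Line 2 43/82 = 52.4% → Line 2
Line 3 wins each shift group but Line 2 wins overall — the comparison reverses. Line 3's units skew toward swing shift, which has a lower base rate.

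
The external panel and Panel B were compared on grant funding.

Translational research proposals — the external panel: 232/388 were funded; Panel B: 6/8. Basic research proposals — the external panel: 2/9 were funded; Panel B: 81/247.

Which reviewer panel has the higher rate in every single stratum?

Translational research: the external panel 232/388 = 59.8%, Panel B 6/8 = 75.0% → Panel B
Basic research: the external panel 2/9 = 22.2%, Panel B 81/247 = 32.8% → Panel B
Panel B has the higher rate in both groups.

Panel B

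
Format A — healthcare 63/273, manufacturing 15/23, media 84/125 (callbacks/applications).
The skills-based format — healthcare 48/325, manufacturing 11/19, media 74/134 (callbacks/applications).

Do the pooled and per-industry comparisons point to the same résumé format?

Healthcare: Format A 63/273 = 23.1%, the skills-based format 48/325 = 14.8% → Format A
Manufacturing: Format A 15/23 = 65.2%, the skills-based format 11/19 = 57.9% → Format A
Media: Format A 84/125 = 67.2%, the skills-based format 74/134 = 55.2% → Format A
Overall: Format A 162/421 = 38.5%, the skills-based format 133/478 = 27.8% → Format A
Format A wins overall and in every industry group — no reversal.

Yes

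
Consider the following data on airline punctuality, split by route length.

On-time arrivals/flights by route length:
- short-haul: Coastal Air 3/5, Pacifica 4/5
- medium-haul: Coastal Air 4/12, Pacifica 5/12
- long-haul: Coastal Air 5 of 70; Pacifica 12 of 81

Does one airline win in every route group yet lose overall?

No

Short-haul: Coastal Air 3/5 = 60.0%, Pacifica 4/5 = 80.0% → Pacifica
Medium-haul: Coastal Air 4/12 = 33.3%, Pacifica 5/12 = 41.7% → Pacifica
Long-haul: Coastal Air 5/70 = 7.1%, Pacifica 12/81 = 14.8% → Pacifica
Overall: Coastal Air 12/87 = 13.8%, Pacifica 21/98 = 21.4% → Pacifica
Pacifica wins overall and in every route group — no reversal.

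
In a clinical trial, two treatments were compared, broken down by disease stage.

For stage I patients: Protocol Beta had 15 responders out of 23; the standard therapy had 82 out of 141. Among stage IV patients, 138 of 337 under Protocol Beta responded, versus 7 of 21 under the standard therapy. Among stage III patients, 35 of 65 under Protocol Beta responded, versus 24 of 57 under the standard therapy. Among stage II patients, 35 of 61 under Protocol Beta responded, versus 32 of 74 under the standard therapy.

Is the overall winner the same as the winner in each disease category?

No

Stage I: Protocol Beta 15/23 = 65.2%, the standard therapy 82/141 = 58.2% → Protocol Beta
Stage IV: Protocol Beta 138/337 = 40.9%, the standard therapy 7/21 = 33.3% → Protocol Beta
Stage III: Protocol Beta 35/65 = 53.8%, the standard therapy 24/57 = 42.1% → Protocol Beta
Stage II: Protocol Beta 35/61 = 57.4%, the standard therapy 32/74 = 43.2% → Protocol Beta
Overall: Protocol Beta 223/486 = 45.9%, the standard therapy 145/293 = 49.5% → the standard therapy
Protocol Beta wins each disease group but the standard therapy wins overall — the comparison reverses. Protocol Beta's patients skew toward stage IV, which has a lower base rate.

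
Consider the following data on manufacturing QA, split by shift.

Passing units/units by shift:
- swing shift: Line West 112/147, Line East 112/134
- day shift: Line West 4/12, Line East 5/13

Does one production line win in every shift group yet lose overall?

Swing shift: Line West 112/147 = 76.2%, Line East 112/134 = 83.6% → Line East
Day shift: Line West 4/12 = 33.3%, Line East 5/13 = 38.5% → Line East
Overall: Line West 116/159 = 73.0%, Line East 117/147 = 79.6% → Line East
Line East wins overall and in every shift group — no reversal.

No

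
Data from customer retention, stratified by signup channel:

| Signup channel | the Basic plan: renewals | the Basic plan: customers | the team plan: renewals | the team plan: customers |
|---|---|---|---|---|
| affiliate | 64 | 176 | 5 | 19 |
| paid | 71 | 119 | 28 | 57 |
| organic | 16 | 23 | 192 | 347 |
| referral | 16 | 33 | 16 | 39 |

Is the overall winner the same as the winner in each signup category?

No

Affiliate: the Basic plan 64/176 = 36.4%, the team plan 5/19 = 26.3% → the Basic plan
Paid: the Basic plan 71/119 = 59.7%, the team plan 28/57 = 49.1% → the Basic plan
Organic: the Basic plan 16/23 = 69.6%, the team plan 192/347 = 55.3% → the Basic plan
Referral: the Basic plan 16/33 = 48.5%, the team plan 16/39 = 41.0% → the Basic plan
Overall: the Basic plan 167/351 = 47.6%, the team plan 241/462 = 52.2% → the team plan
The Basic plan wins each signup group but the team plan wins overall — the comparison reverses. The Basic plan's customers skew toward affiliate, which has a lower base rate.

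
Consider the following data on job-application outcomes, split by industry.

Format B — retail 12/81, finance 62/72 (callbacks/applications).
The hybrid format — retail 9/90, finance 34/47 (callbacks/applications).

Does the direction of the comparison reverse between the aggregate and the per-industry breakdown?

Retail: Format B 12/81 = 14.8%, the hybrid format 9/90 = 10.0% → Format B
Finance: Format B 62/72 = 86.1%, the hybrid format 34/47 = 72.3% → Format B
Overall: Format B 74/153 = 48.4%, the hybrid format 43/137 = 31.4% → Format B
Format B wins overall and in every industry group — no reversal.

No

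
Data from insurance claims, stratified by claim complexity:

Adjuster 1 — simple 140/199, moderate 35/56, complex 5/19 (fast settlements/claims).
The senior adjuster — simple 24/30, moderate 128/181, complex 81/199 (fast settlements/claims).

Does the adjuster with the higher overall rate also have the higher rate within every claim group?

Simple: Adjuster 1 140/199 = 70.4%, the senior adjuster 24/30 = 80.0% → the senior adjuster
Moderate: Adjuster 1 35/56 = 62.5%, the senior adjuster 128/181 = 70.7% → the senior adjuster
Complex: Adjuster 1 5/19 = 26.3%, the senior adjuster 81/199 = 40.7% → the senior adjuster
Overall: Adjuster 1 180/274 = 65.7%, the senior adjuster 233/410 = 56.8% → Adjuster 1
The senior adjuster wins each claim group but Adjuster 1 wins overall — the comparison reverses. The senior adjuster's claims skew toward complex, which has a lower base rate.

No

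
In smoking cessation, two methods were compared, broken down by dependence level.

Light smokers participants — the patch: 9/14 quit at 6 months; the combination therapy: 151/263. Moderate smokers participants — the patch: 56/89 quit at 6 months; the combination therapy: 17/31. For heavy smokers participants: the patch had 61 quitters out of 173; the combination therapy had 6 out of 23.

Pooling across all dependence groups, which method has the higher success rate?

Light smokers: the patch 9/14 = 64.3%, the combination therapy 151/263 = 57.4% → the patch
Moderate smokers: the patch 56/89 = 62.9%, the combination therapy 17/31 = 54.8% → the patch
Heavy smokers: the patch 61/173 = 35.3%, the combination therapy 6/23 = 26.1% → the patch
Overall: the patch 126/276 = 45.7%, the combination therapy 174/317 = 54.9% → the combination therapy
(The patch wins every dependence group but the combination therapy wins overall — the patch's participants skew toward the low-rate heavy smokers group.)

the combination therapy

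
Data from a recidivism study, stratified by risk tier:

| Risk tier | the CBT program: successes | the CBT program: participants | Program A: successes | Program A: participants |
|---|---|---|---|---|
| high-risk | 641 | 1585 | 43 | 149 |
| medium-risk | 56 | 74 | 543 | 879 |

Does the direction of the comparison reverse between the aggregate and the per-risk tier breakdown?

High-risk: the CBT program 641/1585 = 40.4%, Program A 43/149 = 28.9% → the CBT program
Medium-risk: the CBT program 56/74 = 75.7%, Program A 543/879 = 61.8% → the CBT program
Overall: the CBT program 697/1659 = 42.0%, Program A 586/1028 = 57.0% → Program A
The CBT program wins each risk group but Program A wins overall — the comparison reverses. The CBT program's participants skew toward high-risk, which has a lower base rate.

Yes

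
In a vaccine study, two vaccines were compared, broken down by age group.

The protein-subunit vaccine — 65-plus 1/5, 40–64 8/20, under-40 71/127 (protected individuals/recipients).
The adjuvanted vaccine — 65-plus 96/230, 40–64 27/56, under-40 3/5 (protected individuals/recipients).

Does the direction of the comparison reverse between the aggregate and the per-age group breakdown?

Yes

65-plus: the protein-subunit vaccine 1/5 = 20.0%, the adjuvanted vaccine 96/230 = 41.7% → the adjuvanted vaccine
40–64: the protein-subunit vaccine 8/20 = 40.0%, the adjuvanted vaccine 27/56 = 48.2% → the adjuvanted vaccine
Under-40: the protein-subunit vaccine 71/127 = 55.9%, the adjuvanted vaccine 3/5 = 60.0% → the adjuvanted vaccine
Overall: the protein-subunit vaccine 80/152 = 52.6%, the adjuvanted vaccine 126/291 = 43.3% → the protein-subunit vaccine
The adjuvanted vaccine wins each age group but the protein-subunit vaccine wins overall — the comparison reverses. The adjuvanted vaccine's recipients skew toward 65-plus, which has a lower base rate.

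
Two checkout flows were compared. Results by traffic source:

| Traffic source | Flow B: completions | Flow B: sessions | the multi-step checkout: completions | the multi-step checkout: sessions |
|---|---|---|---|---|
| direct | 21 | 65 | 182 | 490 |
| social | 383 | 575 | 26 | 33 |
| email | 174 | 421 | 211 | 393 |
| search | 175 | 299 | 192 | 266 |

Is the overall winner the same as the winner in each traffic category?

No

Direct: Flow B 21/65 = 32.3%, the multi-step checkout 182/490 = 37.1% → the multi-step checkout
Social: Flow B 383/575 = 66.6%, the multi-step checkout 26/33 = 78.8% → the multi-step checkout
Email: Flow B 174/421 = 41.3%, the multi-step checkout 211/393 = 53.7% → the multi-step checkout
Search: Flow B 175/299 = 58.5%, the multi-step checkout 192/266 = 72.2% → the multi-step checkout
Overall: Flow B 753/1360 = 55.4%, the multi-step checkout 611/1182 = 51.7% → Flow B
The multi-step checkout wins each traffic group but Flow B wins overall — the comparison reverses. The multi-step checkout's sessions skew toward direct, which has a lower base rate.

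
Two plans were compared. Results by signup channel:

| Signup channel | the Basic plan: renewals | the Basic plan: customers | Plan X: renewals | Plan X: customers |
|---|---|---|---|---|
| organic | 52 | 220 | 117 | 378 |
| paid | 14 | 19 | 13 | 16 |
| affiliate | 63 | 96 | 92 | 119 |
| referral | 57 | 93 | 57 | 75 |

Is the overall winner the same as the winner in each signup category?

Yes

Organic: the Basic plan 52/220 = 23.6%, Plan X 117/378 = 31.0% → Plan X
Paid: the Basic plan 14/19 = 73.7%, Plan X 13/16 = 81.2% → Plan X
Affiliate: the Basic plan 63/96 = 65.6%, Plan X 92/119 = 77.3% → Plan X
Referral: the Basic plan 57/93 = 61.3%, Plan X 57/75 = 76.0% → Plan X
Overall: the Basic plan 186/428 = 43.5%, Plan X 279/588 = 47.4% → Plan X
Plan X wins overall and in every signup group — no reversal.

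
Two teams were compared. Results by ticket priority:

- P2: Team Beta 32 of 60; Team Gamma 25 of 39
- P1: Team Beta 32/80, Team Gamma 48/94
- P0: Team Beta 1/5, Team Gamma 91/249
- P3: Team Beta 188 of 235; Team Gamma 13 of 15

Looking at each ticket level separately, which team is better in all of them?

P2: Team Beta 32/60 = 53.3%, Team Gamma 25/39 = 64.1% → Team Gamma
P1: Team Beta 32/80 = 40.0%, Team Gamma 48/94 = 51.1% → Team Gamma
P0: Team Beta 1/5 = 20.0%, Team Gamma 91/249 = 36.5% → Team Gamma
P3: Team Beta 188/235 = 80.0%, Team Gamma 13/15 = 86.7% → Team Gamma
Team Gamma has the higher rate in all 4 groups.

Team Gamma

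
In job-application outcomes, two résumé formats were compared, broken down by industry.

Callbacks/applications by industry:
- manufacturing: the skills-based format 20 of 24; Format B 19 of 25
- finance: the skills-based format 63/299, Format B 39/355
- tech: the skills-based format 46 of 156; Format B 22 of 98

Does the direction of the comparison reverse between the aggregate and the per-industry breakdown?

No

Manufacturing: the skills-based format 20/24 = 83.3%, Format B 19/25 = 76.0% → the skills-based format
Finance: the skills-based format 63/299 = 21.1%, Format B 39/355 = 11.0% → the skills-based format
Tech: the skills-based format 46/156 = 29.5%, Format B 22/98 = 22.4% → the skills-based format
Overall: the skills-based format 129/479 = 26.9%, Format B 80/478 = 16.7% → the skills-based format
The skills-based format wins overall and in every industry group — no reversal.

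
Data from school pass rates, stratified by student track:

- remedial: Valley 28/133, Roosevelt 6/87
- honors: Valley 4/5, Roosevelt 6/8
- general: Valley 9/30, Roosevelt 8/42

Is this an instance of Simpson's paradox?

No

Remedial: Valley 28/133 = 21.1%, Roosevelt 6/87 = 6.9% → Valley
Honors: Valley 4/5 = 80.0%, Roosevelt 6/8 = 75.0% → Valley
General: Valley 9/30 = 30.0%, Roosevelt 8/42 = 19.0% → Valley
Overall: Valley 41/168 = 24.4%, Roosevelt 20/137 = 14.6% → Valley
Valley wins overall and in every student group — no reversal.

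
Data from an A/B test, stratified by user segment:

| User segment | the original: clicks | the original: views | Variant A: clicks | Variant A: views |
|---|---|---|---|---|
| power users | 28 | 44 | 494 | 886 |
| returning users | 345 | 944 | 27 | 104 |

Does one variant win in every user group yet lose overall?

Yes

Power users: the original 28/44 = 63.6%, Variant A 494/886 = 55.8% → the original
Returning users: the original 345/944 = 36.5%, Variant A 27/104 = 26.0% → the original
Overall: the original 373/988 = 37.8%, Variant A 521/990 = 52.6% → Variant A
The original wins each user group but Variant A wins overall — the comparison reverses. The original's views skew toward returning users, which has a lower base rate.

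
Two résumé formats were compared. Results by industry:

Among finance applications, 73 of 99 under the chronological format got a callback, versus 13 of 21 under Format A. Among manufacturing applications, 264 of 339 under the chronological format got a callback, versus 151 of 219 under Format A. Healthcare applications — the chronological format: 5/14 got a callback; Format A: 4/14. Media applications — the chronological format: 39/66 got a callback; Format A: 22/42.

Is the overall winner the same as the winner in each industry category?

Finance: the chronological format 73/99 = 73.7%, Format A 13/21 = 61.9% → the chronological format
Manufacturing: the chronological format 264/339 = 77.9%, Format A 151/219 = 68.9% → the chronological format
Healthcare: the chronological format 5/14 = 35.7%, Format A 4/14 = 28.6% → the chronological format
Media: the chronological format 39/66 = 59.1%, Format A 22/42 = 52.4% → the chronological format
Overall: the chronological format 381/518 = 73.6%, Format A 190/296 = 64.2% → the chronological format
The chronological format wins overall and in every industry group — no reversal.

Yes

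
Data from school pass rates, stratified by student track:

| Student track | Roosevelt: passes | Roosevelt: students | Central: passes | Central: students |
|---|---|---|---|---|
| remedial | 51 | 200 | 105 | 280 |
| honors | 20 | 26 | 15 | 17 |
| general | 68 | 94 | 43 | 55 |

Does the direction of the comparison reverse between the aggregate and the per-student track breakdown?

No

Remedial: Roosevelt 51/200 = 25.5%, Central 105/280 = 37.5% → Central
Honors: Roosevelt 20/26 = 76.9%, Central 15/17 = 88.2% → Central
General: Roosevelt 68/94 = 72.3%, Central 43/55 = 78.2% → Central
Overall: Roosevelt 139/320 = 43.4%, Central 163/352 = 46.3% → Central
Central wins overall and in every student group — no reversal.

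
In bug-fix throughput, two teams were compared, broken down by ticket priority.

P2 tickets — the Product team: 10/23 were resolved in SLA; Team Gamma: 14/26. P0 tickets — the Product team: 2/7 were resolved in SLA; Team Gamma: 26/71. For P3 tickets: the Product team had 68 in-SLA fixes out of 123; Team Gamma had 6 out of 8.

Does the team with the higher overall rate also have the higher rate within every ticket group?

No

P2: the Product team 10/23 = 43.5%, Team Gamma 14/26 = 53.8% → Team Gamma
P0: the Product team 2/7 = 28.6%, Team Gamma 26/71 = 36.6% → Team Gamma
P3: the Product team 68/123 = 55.3%, Team Gamma 6/8 = 75.0% → Team Gamma
Overall: the Product team 80/153 = 52.3%, Team Gamma 46/105 = 43.8% → the Product team
Team Gamma wins each ticket group but the Product team wins overall — the comparison reverses. Team Gamma's tickets skew toward P0, which has a lower base rate.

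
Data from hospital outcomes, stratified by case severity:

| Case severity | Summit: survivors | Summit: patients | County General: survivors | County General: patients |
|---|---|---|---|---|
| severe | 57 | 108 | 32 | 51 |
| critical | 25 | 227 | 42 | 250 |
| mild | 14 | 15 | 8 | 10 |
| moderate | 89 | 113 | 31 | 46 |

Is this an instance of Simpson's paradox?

No

Severe: Summit 57/108 = 52.8%, County General 32/51 = 62.7% → County General
Critical: Summit 25/227 = 11.0%, County General 42/250 = 16.8% → County General
Mild: Summit 14/15 = 93.3%, County General 8/10 = 80.0% → Summit
Moderate: Summit 89/113 = 78.8%, County General 31/46 = 67.4% → Summit
Overall: Summit 185/463 = 40.0%, County General 113/357 = 31.7% → Summit
Neither sweeps: Summit wins 2 of 4 groups, County General wins 2. Summit wins overall but not every group — no Simpson reversal.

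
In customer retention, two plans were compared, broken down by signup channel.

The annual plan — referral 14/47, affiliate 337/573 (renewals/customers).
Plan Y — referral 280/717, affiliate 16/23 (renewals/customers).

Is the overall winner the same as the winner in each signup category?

Referral: the annual plan 14/47 = 29.8%, Plan Y 280/717 = 39.1% → Plan Y
Affiliate: the annual plan 337/573 = 58.8%, Plan Y 16/23 = 69.6% → Plan Y
Overall: the annual plan 351/620 = 56.6%, Plan Y 296/740 = 40.0% → the annual plan
Plan Y wins each signup group but the annual plan wins overall — the comparison reverses. Plan Y's customers skew toward referral, which has a lower base rate.

No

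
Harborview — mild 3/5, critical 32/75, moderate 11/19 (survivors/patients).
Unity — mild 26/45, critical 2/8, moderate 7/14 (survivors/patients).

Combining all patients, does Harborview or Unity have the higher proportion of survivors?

Unity

Mild: Harborview 3/5 = 60.0%, Unity 26/45 = 57.8% → Harborview
Critical: Harborview 32/75 = 42.7%, Unity 2/8 = 25.0% → Harborview
Moderate: Harborview 11/19 = 57.9%, Unity 7/14 = 50.0% → Harborview
Overall: Harborview 46/99 = 46.5%, Unity 35/67 = 52.2% → Unity
(Harborview wins every case group but Unity wins overall — Harborview's patients skew toward the low-rate critical group.)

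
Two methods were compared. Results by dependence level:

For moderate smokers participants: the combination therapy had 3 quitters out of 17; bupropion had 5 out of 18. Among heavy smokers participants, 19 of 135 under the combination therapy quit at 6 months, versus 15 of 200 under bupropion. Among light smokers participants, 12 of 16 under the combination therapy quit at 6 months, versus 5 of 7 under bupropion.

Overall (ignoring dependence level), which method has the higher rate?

the combination therapy

Moderate smokers: the combination therapy 3/17 = 17.6%, bupropion 5/18 = 27.8% → bupropion
Heavy smokers: the combination therapy 19/135 = 14.1%, bupropion 15/200 = 7.5% → the combination therapy
Light smokers: the combination therapy 12/16 = 75.0%, bupropion 5/7 = 71.4% → the combination therapy
Overall: the combination therapy 34/168 = 20.2%, bupropion 25/225 = 11.1% → the combination therapy
(Neither sweeps every dependence group, but the combination therapy has the higher pooled rate.)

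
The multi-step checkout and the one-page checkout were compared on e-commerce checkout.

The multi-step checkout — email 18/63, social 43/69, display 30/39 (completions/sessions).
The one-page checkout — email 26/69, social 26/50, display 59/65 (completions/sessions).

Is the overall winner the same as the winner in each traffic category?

No

Email: the multi-step checkout 18/63 = 28.6%, the one-page checkout 26/69 = 37.7% → the one-page checkout
Social: the multi-step checkout 43/69 = 62.3%, the one-page checkout 26/50 = 52.0% → the multi-step checkout
Display: the multi-step checkout 30/39 = 76.9%, the one-page checkout 59/65 = 90.8% → the one-page checkout
Overall: the multi-step checkout 91/171 = 53.2%, the one-page checkout 111/184 = 60.3% → the one-page checkout
Neither sweeps: the multi-step checkout wins 1 of 3 groups, the one-page checkout wins 2. The one-page checkout wins overall but not every group — no Simpson reversal.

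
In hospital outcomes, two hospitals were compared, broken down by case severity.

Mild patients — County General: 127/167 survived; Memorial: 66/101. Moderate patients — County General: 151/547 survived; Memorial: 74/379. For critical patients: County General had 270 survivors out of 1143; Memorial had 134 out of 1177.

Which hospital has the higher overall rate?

Mild: County General 127/167 = 76.0%, Memorial 66/101 = 65.3% → County General
Moderate: County General 151/547 = 27.6%, Memorial 74/379 = 19.5% → County General
Critical: County General 270/1143 = 23.6%, Memorial 134/1177 = 11.4% → County General
Overall: County General 548/1857 = 29.5%, Memorial 274/1657 = 16.5% → County General

County General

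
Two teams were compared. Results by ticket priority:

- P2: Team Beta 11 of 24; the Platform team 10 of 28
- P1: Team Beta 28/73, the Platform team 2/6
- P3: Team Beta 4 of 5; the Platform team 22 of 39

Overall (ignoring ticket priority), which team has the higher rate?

the Platform team

P2: Team Beta 11/24 = 45.8%, the Platform team 10/28 = 35.7% → Team Beta
P1: Team Beta 28/73 = 38.4%, the Platform team 2/6 = 33.3% → Team Beta
P3: Team Beta 4/5 = 80.0%, the Platform team 22/39 = 56.4% → Team Beta
Overall: Team Beta 43/102 = 42.2%, the Platform team 34/73 = 46.6% → the Platform team
(Team Beta wins every ticket group but the Platform team wins overall — Team Beta's tickets skew toward the low-rate P1 group.)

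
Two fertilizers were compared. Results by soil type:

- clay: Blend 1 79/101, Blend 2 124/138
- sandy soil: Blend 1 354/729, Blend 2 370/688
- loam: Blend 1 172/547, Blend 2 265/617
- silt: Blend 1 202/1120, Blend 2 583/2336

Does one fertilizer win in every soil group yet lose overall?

No

Clay: Blend 1 79/101 = 78.2%, Blend 2 124/138 = 89.9% → Blend 2
Sandy soil: Blend 1 354/729 = 48.6%, Blend 2 370/688 = 53.8% → Blend 2
Loam: Blend 1 172/547 = 31.4%, Blend 2 265/617 = 42.9% → Blend 2
Silt: Blend 1 202/1120 = 18.0%, Blend 2 583/2336 = 25.0% → Blend 2
Overall: Blend 1 807/2497 = 32.3%, Blend 2 1342/3779 = 35.5% → Blend 2
Blend 2 wins overall and in every soil group — no reversal.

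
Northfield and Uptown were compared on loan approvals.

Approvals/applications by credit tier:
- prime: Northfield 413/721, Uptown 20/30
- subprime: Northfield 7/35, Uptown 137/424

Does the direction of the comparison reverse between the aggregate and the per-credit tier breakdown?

Yes

Prime: Northfield 413/721 = 57.3%, Uptown 20/30 = 66.7% → Uptown
Subprime: Northfield 7/35 = 20.0%, Uptown 137/424 = 32.3% → Uptown
Overall: Northfield 420/756 = 55.6%, Uptown 157/454 = 34.6% → Northfield
Uptown wins each credit group but Northfield wins overall — the comparison reverses. Uptown's applications skew toward subprime, which has a lower base rate.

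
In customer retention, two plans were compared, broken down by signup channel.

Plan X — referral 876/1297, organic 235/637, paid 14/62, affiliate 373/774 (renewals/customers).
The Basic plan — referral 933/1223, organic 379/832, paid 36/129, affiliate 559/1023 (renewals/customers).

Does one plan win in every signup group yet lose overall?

Referral: Plan X 876/1297 = 67.5%, the Basic plan 933/1223 = 76.3% → the Basic plan
Organic: Plan X 235/637 = 36.9%, the Basic plan 379/832 = 45.6% → the Basic plan
Paid: Plan X 14/62 = 22.6%, the Basic plan 36/129 = 27.9% → the Basic plan
Affiliate: Plan X 373/774 = 48.2%, the Basic plan 559/1023 = 54.6% → the Basic plan
Overall: Plan X 1498/2770 = 54.1%, the Basic plan 1907/3207 = 59.5% → the Basic plan
The Basic plan wins overall and in every signup group — no reversal.

No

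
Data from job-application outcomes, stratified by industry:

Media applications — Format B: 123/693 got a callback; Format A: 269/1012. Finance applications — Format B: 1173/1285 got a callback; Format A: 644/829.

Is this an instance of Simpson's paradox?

No

Media: Format B 123/693 = 17.7%, Format A 269/1012 = 26.6% → Format A
Finance: Format B 1173/1285 = 91.3%, Format A 644/829 = 77.7% → Format B
Overall: Format B 1296/1978 = 65.5%, Format A 913/1841 = 49.6% → Format B
Neither sweeps: Format B wins 1 of 2 groups, Format A wins 1. Format B wins overall but not every group — no Simpson reversal.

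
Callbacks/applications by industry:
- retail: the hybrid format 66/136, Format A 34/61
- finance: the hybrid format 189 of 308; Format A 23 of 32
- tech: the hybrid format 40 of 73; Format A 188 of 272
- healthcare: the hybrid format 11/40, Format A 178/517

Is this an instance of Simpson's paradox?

Yes

Retail: the hybrid format 66/136 = 48.5%, Format A 34/61 = 55.7% → Format A
Finance: the hybrid format 189/308 = 61.4%, Format A 23/32 = 71.9% → Format A
Tech: the hybrid format 40/73 = 54.8%, Format A 188/272 = 69.1% → Format A
Healthcare: the hybrid format 11/40 = 27.5%, Format A 178/517 = 34.4% → Format A
Overall: the hybrid format 306/557 = 54.9%, Format A 423/882 = 48.0% → the hybrid format
Format A wins each industry group but the hybrid format wins overall — the comparison reverses. Format A's applications skew toward healthcare, which has a lower base rate.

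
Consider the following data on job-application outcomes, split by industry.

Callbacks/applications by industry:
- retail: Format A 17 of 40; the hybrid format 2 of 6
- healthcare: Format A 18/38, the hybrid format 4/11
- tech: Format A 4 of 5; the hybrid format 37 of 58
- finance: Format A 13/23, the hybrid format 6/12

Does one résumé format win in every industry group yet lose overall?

Retail: Format A 17/40 = 42.5%, the hybrid format 2/6 = 33.3% → Format A
Healthcare: Format A 18/38 = 47.4%, the hybrid format 4/11 = 36.4% → Format A
Tech: Format A 4/5 = 80.0%, the hybrid format 37/58 = 63.8% → Format A
Finance: Format A 13/23 = 56.5%, the hybrid format 6/12 = 50.0% → Format A
Overall: Format A 52/106 = 49.1%, the hybrid format 49/87 = 56.3% → the hybrid format
Format A wins each industry group but the hybrid format wins overall — the comparison reverses. Format A's applications skew toward retail, which has a lower base rate.

Yes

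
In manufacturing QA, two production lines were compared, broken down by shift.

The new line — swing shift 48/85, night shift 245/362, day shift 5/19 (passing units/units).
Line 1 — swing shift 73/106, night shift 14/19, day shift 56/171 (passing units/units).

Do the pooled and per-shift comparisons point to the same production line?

Swing shift: the new line 48/85 = 56.5%, Line 1 73/106 = 68.9% → Line 1
Night shift: the new line 245/362 = 67.7%, Line 1 14/19 = 73.7% → Line 1
Day shift: the new line 5/19 = 26.3%, Line 1 56/171 = 32.7% → Line 1
Overall: the new line 298/466 = 63.9%, Line 1 143/296 = 48.3% → the new line
Line 1 wins each shift group but the new line wins overall — the comparison reverses. Line 1's units skew toward day shift, which has a lower base rate.

No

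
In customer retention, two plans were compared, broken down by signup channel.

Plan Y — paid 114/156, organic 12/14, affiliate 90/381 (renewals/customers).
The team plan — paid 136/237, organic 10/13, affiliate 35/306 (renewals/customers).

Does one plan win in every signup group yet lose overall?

Paid: Plan Y 114/156 = 73.1%, the team plan 136/237 = 57.4% → Plan Y
Organic: Plan Y 12/14 = 85.7%, the team plan 10/13 = 76.9% → Plan Y
Affiliate: Plan Y 90/381 = 23.6%, the team plan 35/306 = 11.4% → Plan Y
Overall: Plan Y 216/551 = 39.2%, the team plan 181/556 = 32.6% → Plan Y
Plan Y wins overall and in every signup group — no reversal.

No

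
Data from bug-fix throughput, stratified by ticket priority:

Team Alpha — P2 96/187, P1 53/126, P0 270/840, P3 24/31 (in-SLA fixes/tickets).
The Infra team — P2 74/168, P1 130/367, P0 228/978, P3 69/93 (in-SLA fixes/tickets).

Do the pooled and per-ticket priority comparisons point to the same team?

P2: Team Alpha 96/187 = 51.3%, the Infra team 74/168 = 44.0% → Team Alpha
P1: Team Alpha 53/126 = 42.1%, the Infra team 130/367 = 35.4% → Team Alpha
P0: Team Alpha 270/840 = 32.1%, the Infra team 228/978 = 23.3% → Team Alpha
P3: Team Alpha 24/31 = 77.4%, the Infra team 69/93 = 74.2% → Team Alpha
Overall: Team Alpha 443/1184 = 37.4%, the Infra team 501/1606 = 31.2% → Team Alpha
Team Alpha wins overall and in every ticket group — no reversal.

Yes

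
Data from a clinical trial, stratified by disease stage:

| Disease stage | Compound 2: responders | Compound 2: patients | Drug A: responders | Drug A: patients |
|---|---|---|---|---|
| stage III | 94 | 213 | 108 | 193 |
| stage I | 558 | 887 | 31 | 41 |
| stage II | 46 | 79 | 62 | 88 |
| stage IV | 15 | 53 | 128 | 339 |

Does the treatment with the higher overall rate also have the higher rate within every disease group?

No

Stage III: Compound 2 94/213 = 44.1%, Drug A 108/193 = 56.0% → Drug A
Stage I: Compound 2 558/887 = 62.9%, Drug A 31/41 = 75.6% → Drug A
Stage II: Compound 2 46/79 = 58.2%, Drug A 62/88 = 70.5% → Drug A
Stage IV: Compound 2 15/53 = 28.3%, Drug A 128/339 = 37.8% → Drug A
Overall: Compound 2 713/1232 = 57.9%, Drug A 329/661 = 49.8% → Compound 2
Drug A wins each disease group but Compound 2 wins overall — the comparison reverses. Drug A's patients skew toward stage IV, which has a lower base rate.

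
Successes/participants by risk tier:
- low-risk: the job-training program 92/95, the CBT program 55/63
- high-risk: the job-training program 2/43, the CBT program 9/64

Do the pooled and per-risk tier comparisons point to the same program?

No

Low-risk: the job-training program 92/95 = 96.8%, the CBT program 55/63 = 87.3% → the job-training program
High-risk: the job-training program 2/43 = 4.7%, the CBT program 9/64 = 14.1% → the CBT program
Overall: the job-training program 94/138 = 68.1%, the CBT program 64/127 = 50.4% → the job-training program
Neither sweeps: the job-training program wins 1 of 2 groups, the CBT program wins 1. The job-training program wins overall but not every group — no Simpson reversal.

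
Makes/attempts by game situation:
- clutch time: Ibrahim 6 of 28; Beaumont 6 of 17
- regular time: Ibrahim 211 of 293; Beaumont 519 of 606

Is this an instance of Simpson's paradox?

Clutch time: Ibrahim 6/28 = 21.4%, Beaumont 6/17 = 35.3% → Beaumont
Regular time: Ibrahim 211/293 = 72.0%, Beaumont 519/606 = 85.6% → Beaumont
Overall: Ibrahim 217/321 = 67.6%, Beaumont 525/623 = 84.3% → Beaumont
Beaumont wins overall and in every game group — no reversal.

No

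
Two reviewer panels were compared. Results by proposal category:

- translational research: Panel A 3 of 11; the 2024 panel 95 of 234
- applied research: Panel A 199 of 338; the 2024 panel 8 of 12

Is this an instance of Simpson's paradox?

Translational research: Panel A 3/11 = 27.3%, the 2024 panel 95/234 = 40.6% → the 2024 panel
Applied research: Panel A 199/338 = 58.9%, the 2024 panel 8/12 = 66.7% → the 2024 panel
Overall: Panel A 202/349 = 57.9%, the 2024 panel 103/246 = 41.9% → Panel A
The 2024 panel wins each proposal group but Panel A wins overall — the comparison reverses. The 2024 panel's proposals skew toward translational research, which has a lower base rate.

Yes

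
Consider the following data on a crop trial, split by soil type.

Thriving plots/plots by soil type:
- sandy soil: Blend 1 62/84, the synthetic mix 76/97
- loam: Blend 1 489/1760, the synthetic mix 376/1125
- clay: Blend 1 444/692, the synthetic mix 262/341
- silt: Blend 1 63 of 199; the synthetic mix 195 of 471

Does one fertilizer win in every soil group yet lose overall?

No

Sandy soil: Blend 1 62/84 = 73.8%, the synthetic mix 76/97 = 78.4% → the synthetic mix
Loam: Blend 1 489/1760 = 27.8%, the synthetic mix 376/1125 = 33.4% → the synthetic mix
Clay: Blend 1 444/692 = 64.2%, the synthetic mix 262/341 = 76.8% → the synthetic mix
Silt: Blend 1 63/199 = 31.7%, the synthetic mix 195/471 = 41.4% → the synthetic mix
Overall: Blend 1 1058/2735 = 38.7%, the synthetic mix 909/2034 = 44.7% → the synthetic mix
The synthetic mix wins overall and in every soil group — no reversal.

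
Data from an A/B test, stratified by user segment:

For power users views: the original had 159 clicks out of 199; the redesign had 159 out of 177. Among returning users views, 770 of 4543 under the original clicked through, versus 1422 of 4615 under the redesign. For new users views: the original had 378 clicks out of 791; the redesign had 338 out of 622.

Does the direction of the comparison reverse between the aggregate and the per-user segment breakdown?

No

Power users: the original 159/199 = 79.9%, the redesign 159/177 = 89.8% → the redesign
Returning users: the original 770/4543 = 16.9%, the redesign 1422/4615 = 30.8% → the redesign
New users: the original 378/791 = 47.8%, the redesign 338/622 = 54.3% → the redesign
Overall: the original 1307/5533 = 23.6%, the redesign 1919/5414 = 35.4% → the redesign
The redesign wins overall and in every user group — no reversal.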